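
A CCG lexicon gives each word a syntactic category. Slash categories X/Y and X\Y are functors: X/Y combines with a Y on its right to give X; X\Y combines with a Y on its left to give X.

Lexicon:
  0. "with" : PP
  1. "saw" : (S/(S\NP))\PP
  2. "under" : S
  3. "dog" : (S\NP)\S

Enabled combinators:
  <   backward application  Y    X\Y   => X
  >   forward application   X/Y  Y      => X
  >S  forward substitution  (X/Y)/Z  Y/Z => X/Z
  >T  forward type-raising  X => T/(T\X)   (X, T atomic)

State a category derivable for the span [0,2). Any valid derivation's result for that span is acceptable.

[0,4] S   >
  [0,2] S/(S\NP)   <
    [0,1] "with" : PP
    [1,2] "saw" : (S/(S\NP))\PP
  [2,4] S\NP   <
    [2,3] "under" : S
    [3,4] "dog" : (S\NP)\S

S/(S\NP)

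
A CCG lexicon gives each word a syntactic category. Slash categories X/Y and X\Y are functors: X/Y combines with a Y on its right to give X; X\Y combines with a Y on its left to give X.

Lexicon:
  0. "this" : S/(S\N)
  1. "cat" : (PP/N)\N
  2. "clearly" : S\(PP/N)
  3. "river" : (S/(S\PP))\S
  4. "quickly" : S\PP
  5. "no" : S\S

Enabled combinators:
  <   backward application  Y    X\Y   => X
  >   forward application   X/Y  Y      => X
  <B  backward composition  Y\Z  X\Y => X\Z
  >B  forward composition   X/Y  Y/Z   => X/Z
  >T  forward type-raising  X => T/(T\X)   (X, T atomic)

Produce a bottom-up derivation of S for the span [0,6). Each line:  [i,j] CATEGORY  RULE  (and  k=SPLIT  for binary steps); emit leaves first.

[0,6] S   >
  [0,4] S/(S\PP)   <
    [0,3] S   >
      [0,1] "this" : S/(S\N)
      [1,3] S\N   <B
        [1,2] "cat" : (PP/N)\N
        [2,3] "clearly" : S\(PP/N)
    [3,4] "river" : (S/(S\PP))\S
  [4,6] S\PP   <B
    [4,5] "quickly" : S\PP
    [5,6] "no" : S\S

[0,1] S/(S\N)  lex  "this"
[1,2] (PP/N)\N  lex  "cat"
[2,3] S\(PP/N)  lex  "clearly"
[1,3] S\N  <B  k=2
[0,3] S  >  k=1
[3,4] (S/(S\PP))\S  lex  "river"
[0,4] S/(S\PP)  <  k=3
[4,5] S\PP  lex  "quickly"
[5,6] S\S  lex  "no"
[4,6] S\PP  <B  k=5
[0,6] S  >  k=4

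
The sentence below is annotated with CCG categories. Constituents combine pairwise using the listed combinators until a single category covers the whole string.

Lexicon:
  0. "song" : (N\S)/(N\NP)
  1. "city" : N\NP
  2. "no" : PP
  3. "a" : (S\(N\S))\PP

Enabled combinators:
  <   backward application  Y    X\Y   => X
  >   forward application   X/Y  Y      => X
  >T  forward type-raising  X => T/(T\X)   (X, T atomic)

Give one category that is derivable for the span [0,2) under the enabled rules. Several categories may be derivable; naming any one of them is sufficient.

N\S

[0,4] S   <
  [0,2] N\S   >
    [0,1] "song" : (N\S)/(N\NP)
    [1,2] "city" : N\NP
  [2,4] S\(N\S)   <
    [2,3] "no" : PP
    [3,4] "a" : (S\(N\S))\PP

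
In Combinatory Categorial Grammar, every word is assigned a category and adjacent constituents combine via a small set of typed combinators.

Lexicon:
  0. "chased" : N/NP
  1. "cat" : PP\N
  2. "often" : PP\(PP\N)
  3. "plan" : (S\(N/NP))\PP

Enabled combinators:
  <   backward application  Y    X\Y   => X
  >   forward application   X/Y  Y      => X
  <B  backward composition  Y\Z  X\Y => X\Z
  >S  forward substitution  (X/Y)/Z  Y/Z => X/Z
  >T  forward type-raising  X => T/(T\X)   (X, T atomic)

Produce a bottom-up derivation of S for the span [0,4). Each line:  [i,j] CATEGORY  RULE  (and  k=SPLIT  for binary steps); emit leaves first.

[0,4] S   <
  [0,1] "chased" : N/NP
  [1,4] S\(N/NP)   <
    [1,3] PP   <
      [1,2] "cat" : PP\N
      [2,3] "often" : PP\(PP\N)
    [3,4] "plan" : (S\(N/NP))\PP

[0,1] N/NP  lex  "chased"
[1,2] PP\N  lex  "cat"
[2,3] PP\(PP\N)  lex  "often"
[1,3] PP  <  k=2
[3,4] (S\(N/NP))\PP  lex  "plan"
[1,4] S\(N/NP)  <  k=3
[0,4] S  <  k=1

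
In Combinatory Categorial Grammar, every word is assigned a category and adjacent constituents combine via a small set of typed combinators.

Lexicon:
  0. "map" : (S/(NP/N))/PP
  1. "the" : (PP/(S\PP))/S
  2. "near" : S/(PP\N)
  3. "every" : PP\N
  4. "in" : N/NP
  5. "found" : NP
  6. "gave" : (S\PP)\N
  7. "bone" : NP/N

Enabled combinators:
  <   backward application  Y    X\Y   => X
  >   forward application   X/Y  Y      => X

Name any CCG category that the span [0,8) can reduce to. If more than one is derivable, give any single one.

S

[0,8] S   >
  [0,7] S/(NP/N)   >
    [0,1] "map" : (S/(NP/N))/PP
    [1,7] PP   >
      [1,4] PP/(S\PP)   >
        [1,2] "the" : (PP/(S\PP))/S
        [2,4] S   >
          [2,3] "near" : S/(PP\N)
          [3,4] "every" : PP\N
      [4,7] S\PP   <
        [4,6] N   >
          [4,5] "in" : N/NP
          [5,6] "found" : NP
        [6,7] "gave" : (S\PP)\N
  [7,8] "bone" : NP/N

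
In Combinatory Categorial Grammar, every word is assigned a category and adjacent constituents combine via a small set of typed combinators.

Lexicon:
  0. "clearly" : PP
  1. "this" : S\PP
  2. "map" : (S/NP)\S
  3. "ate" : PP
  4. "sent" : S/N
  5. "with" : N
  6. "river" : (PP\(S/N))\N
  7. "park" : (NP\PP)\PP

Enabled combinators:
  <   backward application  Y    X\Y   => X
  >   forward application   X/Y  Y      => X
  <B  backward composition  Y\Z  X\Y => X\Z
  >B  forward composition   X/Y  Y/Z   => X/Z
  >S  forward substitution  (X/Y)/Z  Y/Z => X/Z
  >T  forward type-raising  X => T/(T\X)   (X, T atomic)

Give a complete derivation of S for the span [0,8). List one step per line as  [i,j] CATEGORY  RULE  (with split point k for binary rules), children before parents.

[0,1] PP  lex  "clearly"
[1,2] S\PP  lex  "this"
[0,2] S  <  k=1
[2,3] (S/NP)\S  lex  "map"
[0,3] S/NP  <  k=2
[3,4] PP  lex  "ate"
[4,5] S/N  lex  "sent"
[5,6] N  lex  "with"
[6,7] (PP\(S/N))\N  lex  "river"
[5,7] PP\(S/N)  <  k=6
[4,7] PP  <  k=5
[7,8] (NP\PP)\PP  lex  "park"
[4,8] NP\PP  <  k=7
[3,8] NP  <  k=4
[0,8] S  >  k=3

[0,8] S   >
  [0,3] S/NP   <
    [0,2] S   <
      [0,1] "clearly" : PP
      [1,2] "this" : S\PP
    [2,3] "map" : (S/NP)\S
  [3,8] NP   <
    [3,4] "ate" : PP
    [4,8] NP\PP   <
      [4,7] PP   <
        [4,5] "sent" : S/N
        [5,7] PP\(S/N)   <
          [5,6] "with" : N
          [6,7] "river" : (PP\(S/N))\N
      [7,8] "park" : (NP\PP)\PP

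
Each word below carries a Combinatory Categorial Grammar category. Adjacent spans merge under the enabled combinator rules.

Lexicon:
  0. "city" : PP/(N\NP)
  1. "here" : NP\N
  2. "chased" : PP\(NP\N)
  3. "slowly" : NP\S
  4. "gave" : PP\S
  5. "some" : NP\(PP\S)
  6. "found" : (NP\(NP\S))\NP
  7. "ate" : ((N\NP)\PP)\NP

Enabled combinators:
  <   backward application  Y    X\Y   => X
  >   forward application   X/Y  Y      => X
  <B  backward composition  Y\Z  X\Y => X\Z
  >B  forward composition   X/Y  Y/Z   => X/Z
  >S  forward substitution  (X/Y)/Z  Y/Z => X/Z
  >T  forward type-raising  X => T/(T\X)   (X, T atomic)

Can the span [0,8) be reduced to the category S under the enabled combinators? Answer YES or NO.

NO

PP/(N\NP) NP\N PP\(NP\N) NP\S PP\S NP\(PP\S) (NP\(NP\S))\NP ((N\NP)\PP)\NP
CKY chart[0,8] = {N/(N\PP), NP/(NP\PP), PP, PP/(PP\PP), S/(S\PP)}; S ∉ chart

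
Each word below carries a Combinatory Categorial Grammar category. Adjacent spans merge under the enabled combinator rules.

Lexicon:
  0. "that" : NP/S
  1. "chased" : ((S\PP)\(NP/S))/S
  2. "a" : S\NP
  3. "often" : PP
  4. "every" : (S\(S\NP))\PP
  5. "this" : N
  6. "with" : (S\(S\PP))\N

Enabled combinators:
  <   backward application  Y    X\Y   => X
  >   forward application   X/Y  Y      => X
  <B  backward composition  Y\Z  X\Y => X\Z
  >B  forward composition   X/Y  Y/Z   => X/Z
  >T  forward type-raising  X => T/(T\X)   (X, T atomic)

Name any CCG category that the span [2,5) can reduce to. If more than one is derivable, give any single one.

S

[0,7] S   <
  [0,5] S\PP   <
    [0,1] "that" : NP/S
    [1,5] (S\PP)\(NP/S)   >
      [1,2] "chased" : ((S\PP)\(NP/S))/S
      [2,5] S   <
        [2,3] "a" : S\NP
        [3,5] S\(S\NP)   <
          [3,4] "often" : PP
          [4,5] "every" : (S\(S\NP))\PP
  [5,7] S\(S\PP)   <
    [5,6] "this" : N
    [6,7] "with" : (S\(S\PP))\N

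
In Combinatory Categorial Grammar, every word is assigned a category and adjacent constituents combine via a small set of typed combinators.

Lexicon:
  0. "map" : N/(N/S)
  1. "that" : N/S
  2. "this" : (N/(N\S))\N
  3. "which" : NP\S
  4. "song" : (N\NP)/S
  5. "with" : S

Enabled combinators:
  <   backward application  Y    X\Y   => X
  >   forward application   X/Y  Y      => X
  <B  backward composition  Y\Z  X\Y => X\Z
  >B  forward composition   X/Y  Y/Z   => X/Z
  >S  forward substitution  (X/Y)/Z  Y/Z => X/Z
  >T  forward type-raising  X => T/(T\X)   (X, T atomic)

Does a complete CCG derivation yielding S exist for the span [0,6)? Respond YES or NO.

N/(N/S) N/S (N/(N\S))\N NP\S (N\NP)/S S
CKY chart[0,6] = {N, N/(N\N), NP/(NP\N), PP/(PP\N), S/(S\N)}; S ∉ chart

NO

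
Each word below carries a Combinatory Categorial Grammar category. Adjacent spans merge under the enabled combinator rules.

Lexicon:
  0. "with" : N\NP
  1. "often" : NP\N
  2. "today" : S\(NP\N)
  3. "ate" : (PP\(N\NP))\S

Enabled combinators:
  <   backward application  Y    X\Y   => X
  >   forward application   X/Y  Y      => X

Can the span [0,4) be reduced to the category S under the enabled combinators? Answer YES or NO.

NO

N\NP NP\N S\(NP\N) (PP\(N\NP))\S
CKY chart[0,4] = {PP}; S ∉ chart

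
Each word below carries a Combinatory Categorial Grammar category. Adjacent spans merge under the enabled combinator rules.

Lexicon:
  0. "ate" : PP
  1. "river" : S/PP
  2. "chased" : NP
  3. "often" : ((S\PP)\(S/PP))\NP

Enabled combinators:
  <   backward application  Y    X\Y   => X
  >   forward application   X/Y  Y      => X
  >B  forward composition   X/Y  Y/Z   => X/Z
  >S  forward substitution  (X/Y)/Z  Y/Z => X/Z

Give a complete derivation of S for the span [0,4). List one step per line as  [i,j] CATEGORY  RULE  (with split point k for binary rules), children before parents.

[0,4] S   <
  [0,1] "ate" : PP
  [1,4] S\PP   <
    [1,2] "river" : S/PP
    [2,4] (S\PP)\(S/PP)   <
      [2,3] "chased" : NP
      [3,4] "often" : ((S\PP)\(S/PP))\NP

[0,1] PP  lex  "ate"
[1,2] S/PP  lex  "river"
[2,3] NP  lex  "chased"
[3,4] ((S\PP)\(S/PP))\NP  lex  "often"
[2,4] (S\PP)\(S/PP)  <  k=3
[1,4] S\PP  <  k=2
[0,4] S  <  k=1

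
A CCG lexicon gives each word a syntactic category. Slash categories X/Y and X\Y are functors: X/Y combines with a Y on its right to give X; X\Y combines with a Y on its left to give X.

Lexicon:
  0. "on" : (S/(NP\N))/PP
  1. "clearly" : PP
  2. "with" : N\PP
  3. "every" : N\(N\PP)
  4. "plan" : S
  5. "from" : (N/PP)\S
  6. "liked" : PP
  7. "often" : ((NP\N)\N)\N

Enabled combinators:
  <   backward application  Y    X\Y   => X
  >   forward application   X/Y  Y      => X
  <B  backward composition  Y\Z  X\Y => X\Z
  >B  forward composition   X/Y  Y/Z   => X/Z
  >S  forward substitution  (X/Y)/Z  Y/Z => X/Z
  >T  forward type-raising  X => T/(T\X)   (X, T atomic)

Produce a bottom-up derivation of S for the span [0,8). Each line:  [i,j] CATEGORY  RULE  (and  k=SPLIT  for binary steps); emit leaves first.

[0,8] S   >
  [0,2] S/(NP\N)   >
    [0,1] "on" : (S/(NP\N))/PP
    [1,2] "clearly" : PP
  [2,8] NP\N   <
    [2,4] N   <
      [2,3] "with" : N\PP
      [3,4] "every" : N\(N\PP)
    [4,8] (NP\N)\N   <
      [4,7] N   >
        [4,6] N/PP   <
          [4,5] "plan" : S
          [5,6] "from" : (N/PP)\S
        [6,7] "liked" : PP
      [7,8] "often" : ((NP\N)\N)\N

[0,1] (S/(NP\N))/PP  lex  "on"
[1,2] PP  lex  "clearly"
[0,2] S/(NP\N)  >  k=1
[2,3] N\PP  lex  "with"
[3,4] N\(N\PP)  lex  "every"
[2,4] N  <  k=3
[4,5] S  lex  "plan"
[5,6] (N/PP)\S  lex  "from"
[4,6] N/PP  <  k=5
[6,7] PP  lex  "liked"
[4,7] N  >  k=6
[7,8] ((NP\N)\N)\N  lex  "often"
[4,8] (NP\N)\N  <  k=7
[2,8] NP\N  <  k=4
[0,8] S  >  k=2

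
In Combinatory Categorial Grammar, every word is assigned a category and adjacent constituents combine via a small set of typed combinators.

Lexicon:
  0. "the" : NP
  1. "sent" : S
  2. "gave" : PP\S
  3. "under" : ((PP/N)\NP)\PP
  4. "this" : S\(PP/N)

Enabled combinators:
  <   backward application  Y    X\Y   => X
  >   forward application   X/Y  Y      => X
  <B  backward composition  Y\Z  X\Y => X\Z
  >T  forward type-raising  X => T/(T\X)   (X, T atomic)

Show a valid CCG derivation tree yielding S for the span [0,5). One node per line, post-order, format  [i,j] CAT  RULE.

[0,1] NP  lex  "the"
[1,2] S  lex  "sent"
[1,2] PP/(PP\S)  >T
[2,3] PP\S  lex  "gave"
[1,3] PP  >  k=2
[3,4] ((PP/N)\NP)\PP  lex  "under"
[1,4] (PP/N)\NP  <  k=3
[0,4] PP/N  <  k=1
[4,5] S\(PP/N)  lex  "this"
[0,5] S  <  k=4

[0,5] S   <
  [0,4] PP/N   <
    [0,1] "the" : NP
    [1,4] (PP/N)\NP   <
      [1,3] PP   >
        [1,2] PP/(PP\S)   >T
          [1,2] "sent" : S
        [2,3] "gave" : PP\S
      [3,4] "under" : ((PP/N)\NP)\PP
  [4,5] "this" : S\(PP/N)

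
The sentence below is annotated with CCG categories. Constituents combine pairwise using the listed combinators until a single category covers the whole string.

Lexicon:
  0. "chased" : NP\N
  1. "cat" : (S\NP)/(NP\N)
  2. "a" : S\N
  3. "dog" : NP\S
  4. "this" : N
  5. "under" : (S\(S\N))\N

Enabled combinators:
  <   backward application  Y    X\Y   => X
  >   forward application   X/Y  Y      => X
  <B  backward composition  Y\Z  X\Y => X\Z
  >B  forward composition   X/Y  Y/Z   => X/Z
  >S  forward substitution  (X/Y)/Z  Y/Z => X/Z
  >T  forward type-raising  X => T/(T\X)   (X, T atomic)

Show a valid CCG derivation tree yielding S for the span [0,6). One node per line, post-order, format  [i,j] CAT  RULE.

[0,1] NP\N  lex  "chased"
[1,2] (S\NP)/(NP\N)  lex  "cat"
[2,3] S\N  lex  "a"
[3,4] NP\S  lex  "dog"
[2,4] NP\N  <B  k=3
[1,4] S\NP  >  k=2
[0,4] S\N  <B  k=1
[4,5] N  lex  "this"
[5,6] (S\(S\N))\N  lex  "under"
[4,6] S\(S\N)  <  k=5
[0,6] S  <  k=4

[0,6] S   <
  [0,4] S\N   <B
    [0,1] "chased" : NP\N
    [1,4] S\NP   >
      [1,2] "cat" : (S\NP)/(NP\N)
      [2,4] NP\N   <B
        [2,3] "a" : S\N
        [3,4] "dog" : NP\S
  [4,6] S\(S\N)   <
    [4,5] "this" : N
    [5,6] "under" : (S\(S\N))\N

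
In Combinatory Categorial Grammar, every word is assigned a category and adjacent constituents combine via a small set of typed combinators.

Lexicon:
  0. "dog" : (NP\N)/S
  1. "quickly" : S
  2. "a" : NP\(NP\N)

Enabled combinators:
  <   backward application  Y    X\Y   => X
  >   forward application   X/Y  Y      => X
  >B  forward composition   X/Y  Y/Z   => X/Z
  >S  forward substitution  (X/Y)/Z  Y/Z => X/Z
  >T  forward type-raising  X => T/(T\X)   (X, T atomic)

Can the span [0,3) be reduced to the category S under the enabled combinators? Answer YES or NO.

(NP\N)/S S NP\(NP\N)
CKY chart[0,3] = {N/(N\NP), NP, NP/(NP\NP), PP/(PP\NP), S/(S\NP)}; S ∉ chart

NO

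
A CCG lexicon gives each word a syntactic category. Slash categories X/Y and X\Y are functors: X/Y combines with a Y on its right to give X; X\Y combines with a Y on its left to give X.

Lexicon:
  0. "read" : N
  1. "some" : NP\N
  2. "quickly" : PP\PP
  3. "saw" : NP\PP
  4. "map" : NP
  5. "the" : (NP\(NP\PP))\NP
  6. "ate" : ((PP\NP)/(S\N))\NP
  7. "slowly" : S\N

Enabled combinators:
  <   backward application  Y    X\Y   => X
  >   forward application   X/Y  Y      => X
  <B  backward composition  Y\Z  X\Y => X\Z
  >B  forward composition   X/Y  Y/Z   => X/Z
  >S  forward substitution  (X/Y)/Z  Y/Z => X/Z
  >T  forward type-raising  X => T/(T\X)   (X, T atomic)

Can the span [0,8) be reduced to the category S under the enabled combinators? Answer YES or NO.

NO

N NP\N PP\PP NP\PP NP (NP\(NP\PP))\NP ((PP\NP)/(S\N))\NP S\N
CKY chart[0,8] = {N/(N\PP), NP/(NP\PP), PP, PP/(PP\PP), S/(S\PP)}; S ∉ chart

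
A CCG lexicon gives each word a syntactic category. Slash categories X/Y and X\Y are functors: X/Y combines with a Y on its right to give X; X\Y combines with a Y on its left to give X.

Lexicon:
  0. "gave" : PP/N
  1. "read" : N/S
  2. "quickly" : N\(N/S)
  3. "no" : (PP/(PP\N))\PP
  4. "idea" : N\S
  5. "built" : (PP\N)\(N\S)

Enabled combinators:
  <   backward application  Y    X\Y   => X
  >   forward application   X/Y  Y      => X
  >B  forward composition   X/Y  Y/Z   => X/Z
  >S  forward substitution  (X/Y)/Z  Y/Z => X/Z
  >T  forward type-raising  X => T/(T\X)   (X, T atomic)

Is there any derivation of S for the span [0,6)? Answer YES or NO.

NO

PP/N N/S N\(N/S) (PP/(PP\N))\PP N\S (PP\N)\(N\S)
CKY chart[0,6] = {N/(N\PP), NP/(NP\PP), PP, PP/(PP\PP), S/(S\PP)}; S ∉ chart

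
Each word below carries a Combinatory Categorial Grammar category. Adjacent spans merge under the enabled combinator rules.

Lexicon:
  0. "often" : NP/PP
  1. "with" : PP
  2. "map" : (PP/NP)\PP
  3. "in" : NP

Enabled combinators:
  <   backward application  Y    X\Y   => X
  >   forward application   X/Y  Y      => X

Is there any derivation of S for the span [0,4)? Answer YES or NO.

NP/PP PP (PP/NP)\PP NP
CKY chart[0,4] = {NP}; S ∉ chart

NO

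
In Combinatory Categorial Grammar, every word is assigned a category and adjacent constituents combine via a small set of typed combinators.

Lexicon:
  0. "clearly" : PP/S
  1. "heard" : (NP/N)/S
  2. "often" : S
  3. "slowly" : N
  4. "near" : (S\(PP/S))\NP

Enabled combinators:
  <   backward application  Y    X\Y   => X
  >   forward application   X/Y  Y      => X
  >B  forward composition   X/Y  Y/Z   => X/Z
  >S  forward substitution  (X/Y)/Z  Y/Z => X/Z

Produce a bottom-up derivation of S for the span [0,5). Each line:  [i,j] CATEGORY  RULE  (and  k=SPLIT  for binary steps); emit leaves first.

[0,1] PP/S  lex  "clearly"
[1,2] (NP/N)/S  lex  "heard"
[2,3] S  lex  "often"
[1,3] NP/N  >  k=2
[3,4] N  lex  "slowly"
[1,4] NP  >  k=3
[4,5] (S\(PP/S))\NP  lex  "near"
[1,5] S\(PP/S)  <  k=4
[0,5] S  <  k=1

[0,5] S   <
  [0,1] "clearly" : PP/S
  [1,5] S\(PP/S)   <
    [1,4] NP   >
      [1,3] NP/N   >
        [1,2] "heard" : (NP/N)/S
        [2,3] "often" : S
      [3,4] "slowly" : N
    [4,5] "near" : (S\(PP/S))\NP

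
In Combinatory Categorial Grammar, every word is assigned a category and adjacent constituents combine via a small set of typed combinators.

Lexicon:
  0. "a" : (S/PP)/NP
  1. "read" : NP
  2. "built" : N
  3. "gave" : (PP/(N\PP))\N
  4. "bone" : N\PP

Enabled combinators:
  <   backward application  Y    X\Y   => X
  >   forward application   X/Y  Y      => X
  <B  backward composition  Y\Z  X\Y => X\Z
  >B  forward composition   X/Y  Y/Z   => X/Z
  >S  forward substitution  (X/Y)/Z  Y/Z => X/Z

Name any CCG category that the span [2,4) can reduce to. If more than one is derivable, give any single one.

[0,5] S   >
  [0,2] S/PP   >
    [0,1] "a" : (S/PP)/NP
    [1,2] "read" : NP
  [2,5] PP   >
    [2,4] PP/(N\PP)   <
      [2,3] "built" : N
      [3,4] "gave" : (PP/(N\PP))\N
    [4,5] "bone" : N\PP

PP/(N\PP)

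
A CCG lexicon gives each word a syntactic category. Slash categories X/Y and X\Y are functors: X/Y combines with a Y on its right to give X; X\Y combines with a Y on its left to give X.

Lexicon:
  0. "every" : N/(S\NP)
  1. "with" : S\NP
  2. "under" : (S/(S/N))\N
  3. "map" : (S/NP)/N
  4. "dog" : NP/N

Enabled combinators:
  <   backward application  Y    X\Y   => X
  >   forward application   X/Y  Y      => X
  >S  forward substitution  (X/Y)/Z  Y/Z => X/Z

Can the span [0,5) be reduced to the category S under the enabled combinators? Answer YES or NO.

[0,5] S   >
  [0,3] S/(S/N)   <
    [0,2] N   >
      [0,1] "every" : N/(S\NP)
      [1,2] "with" : S\NP
    [2,3] "under" : (S/(S/N))\N
  [3,5] S/N   >S
    [3,4] "map" : (S/NP)/N
    [4,5] "dog" : NP/N

YES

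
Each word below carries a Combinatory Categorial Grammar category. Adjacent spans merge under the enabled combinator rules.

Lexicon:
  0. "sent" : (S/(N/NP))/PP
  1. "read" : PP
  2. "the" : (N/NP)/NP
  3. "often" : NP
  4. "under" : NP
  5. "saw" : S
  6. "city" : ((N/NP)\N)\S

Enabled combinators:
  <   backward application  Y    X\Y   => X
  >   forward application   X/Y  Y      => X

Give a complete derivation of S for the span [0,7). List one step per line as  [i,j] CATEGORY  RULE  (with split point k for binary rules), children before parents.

[0,7] S   >
  [0,2] S/(N/NP)   >
    [0,1] "sent" : (S/(N/NP))/PP
    [1,2] "read" : PP
  [2,7] N/NP   <
    [2,5] N   >
      [2,4] N/NP   >
        [2,3] "the" : (N/NP)/NP
        [3,4] "often" : NP
      [4,5] "under" : NP
    [5,7] (N/NP)\N   <
      [5,6] "saw" : S
      [6,7] "city" : ((N/NP)\N)\S

[0,1] (S/(N/NP))/PP  lex  "sent"
[1,2] PP  lex  "read"
[0,2] S/(N/NP)  >  k=1
[2,3] (N/NP)/NP  lex  "the"
[3,4] NP  lex  "often"
[2,4] N/NP  >  k=3
[4,5] NP  lex  "under"
[2,5] N  >  k=4
[5,6] S  lex  "saw"
[6,7] ((N/NP)\N)\S  lex  "city"
[5,7] (N/NP)\N  <  k=6
[2,7] N/NP  <  k=5
[0,7] S  >  k=2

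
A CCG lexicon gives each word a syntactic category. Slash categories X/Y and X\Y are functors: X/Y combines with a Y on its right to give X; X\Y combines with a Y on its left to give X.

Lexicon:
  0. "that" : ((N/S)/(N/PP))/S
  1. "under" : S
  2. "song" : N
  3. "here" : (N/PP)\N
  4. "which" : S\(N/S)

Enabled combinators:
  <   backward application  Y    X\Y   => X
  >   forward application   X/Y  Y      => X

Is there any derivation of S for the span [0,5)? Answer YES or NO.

[0,5] S   <
  [0,4] N/S   >
    [0,2] (N/S)/(N/PP)   >
      [0,1] "that" : ((N/S)/(N/PP))/S
      [1,2] "under" : S
    [2,4] N/PP   <
      [2,3] "song" : N
      [3,4] "here" : (N/PP)\N
  [4,5] "which" : S\(N/S)

YES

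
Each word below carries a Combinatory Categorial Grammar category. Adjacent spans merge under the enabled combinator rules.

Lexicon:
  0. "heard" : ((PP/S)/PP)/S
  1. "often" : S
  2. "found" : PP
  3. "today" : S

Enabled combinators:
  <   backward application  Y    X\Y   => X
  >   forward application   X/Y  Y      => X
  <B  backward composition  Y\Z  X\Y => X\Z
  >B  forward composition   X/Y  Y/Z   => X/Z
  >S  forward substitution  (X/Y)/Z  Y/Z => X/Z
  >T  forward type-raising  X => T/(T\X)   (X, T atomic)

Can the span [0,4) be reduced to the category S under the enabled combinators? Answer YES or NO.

((PP/S)/PP)/S S PP S
CKY chart[0,4] = {N/(N\PP), NP/(NP\PP), PP, PP/(PP\PP), PP/(S\S), S/(S\PP)}; S ∉ chart

NO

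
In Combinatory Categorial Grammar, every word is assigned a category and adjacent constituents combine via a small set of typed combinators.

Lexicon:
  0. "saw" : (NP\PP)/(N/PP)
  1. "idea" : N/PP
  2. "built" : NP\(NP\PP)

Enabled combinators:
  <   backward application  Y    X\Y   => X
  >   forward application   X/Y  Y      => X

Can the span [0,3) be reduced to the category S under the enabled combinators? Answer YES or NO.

NO

(NP\PP)/(N/PP) N/PP NP\(NP\PP)
CKY chart[0,3] = {NP}; S ∉ chart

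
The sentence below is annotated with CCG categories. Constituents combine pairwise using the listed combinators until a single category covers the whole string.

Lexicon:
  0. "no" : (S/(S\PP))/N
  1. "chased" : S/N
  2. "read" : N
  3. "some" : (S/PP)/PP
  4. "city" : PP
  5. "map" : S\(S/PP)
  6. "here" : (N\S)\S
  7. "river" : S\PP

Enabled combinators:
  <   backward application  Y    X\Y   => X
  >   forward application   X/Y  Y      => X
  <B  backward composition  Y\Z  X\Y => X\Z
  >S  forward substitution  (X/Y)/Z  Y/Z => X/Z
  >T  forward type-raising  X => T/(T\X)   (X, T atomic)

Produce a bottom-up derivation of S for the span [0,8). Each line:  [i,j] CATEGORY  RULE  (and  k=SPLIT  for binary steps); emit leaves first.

[0,1] (S/(S\PP))/N  lex  "no"
[1,2] S/N  lex  "chased"
[2,3] N  lex  "read"
[1,3] S  >  k=2
[3,4] (S/PP)/PP  lex  "some"
[4,5] PP  lex  "city"
[3,5] S/PP  >  k=4
[5,6] S\(S/PP)  lex  "map"
[3,6] S  <  k=5
[6,7] (N\S)\S  lex  "here"
[3,7] N\S  <  k=6
[1,7] N  <  k=3
[0,7] S/(S\PP)  >  k=1
[7,8] S\PP  lex  "river"
[0,8] S  >  k=7

[0,8] S   >
  [0,7] S/(S\PP)   >
    [0,1] "no" : (S/(S\PP))/N
    [1,7] N   <
      [1,3] S   >
        [1,2] "chased" : S/N
        [2,3] "read" : N
      [3,7] N\S   <
        [3,6] S   <
          [3,5] S/PP   >
            [3,4] "some" : (S/PP)/PP
            [4,5] "city" : PP
          [5,6] "map" : S\(S/PP)
        [6,7] "here" : (N\S)\S
  [7,8] "river" : S\PP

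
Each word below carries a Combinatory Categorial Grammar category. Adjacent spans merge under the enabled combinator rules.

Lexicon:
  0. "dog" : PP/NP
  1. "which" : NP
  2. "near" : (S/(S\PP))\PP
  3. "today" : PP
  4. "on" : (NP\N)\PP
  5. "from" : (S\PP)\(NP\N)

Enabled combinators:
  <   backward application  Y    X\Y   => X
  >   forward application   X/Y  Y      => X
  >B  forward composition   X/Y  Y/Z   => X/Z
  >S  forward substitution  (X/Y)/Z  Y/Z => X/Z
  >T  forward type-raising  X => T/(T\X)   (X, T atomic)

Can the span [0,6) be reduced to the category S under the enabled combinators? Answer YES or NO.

YES

[0,6] S   >
  [0,3] S/(S\PP)   <
    [0,2] PP   >
      [0,1] "dog" : PP/NP
      [1,2] "which" : NP
    [2,3] "near" : (S/(S\PP))\PP
  [3,6] S\PP   <
    [3,5] NP\N   <
      [3,4] "today" : PP
      [4,5] "on" : (NP\N)\PP
    [5,6] "from" : (S\PP)\(NP\N)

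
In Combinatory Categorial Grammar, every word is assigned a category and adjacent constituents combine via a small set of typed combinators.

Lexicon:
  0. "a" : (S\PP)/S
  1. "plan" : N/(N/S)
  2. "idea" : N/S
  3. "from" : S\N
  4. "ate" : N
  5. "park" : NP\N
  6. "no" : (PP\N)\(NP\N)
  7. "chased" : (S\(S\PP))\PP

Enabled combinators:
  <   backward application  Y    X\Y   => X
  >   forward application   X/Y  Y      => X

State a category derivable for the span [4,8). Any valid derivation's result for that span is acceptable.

[0,8] S   <
  [0,4] S\PP   >
    [0,1] "a" : (S\PP)/S
    [1,4] S   <
      [1,3] N   >
        [1,2] "plan" : N/(N/S)
        [2,3] "idea" : N/S
      [3,4] "from" : S\N
  [4,8] S\(S\PP)   <
    [4,7] PP   <
      [4,5] "ate" : N
      [5,7] PP\N   <
        [5,6] "park" : NP\N
        [6,7] "no" : (PP\N)\(NP\N)
    [7,8] "chased" : (S\(S\PP))\PP

S\(S\PP)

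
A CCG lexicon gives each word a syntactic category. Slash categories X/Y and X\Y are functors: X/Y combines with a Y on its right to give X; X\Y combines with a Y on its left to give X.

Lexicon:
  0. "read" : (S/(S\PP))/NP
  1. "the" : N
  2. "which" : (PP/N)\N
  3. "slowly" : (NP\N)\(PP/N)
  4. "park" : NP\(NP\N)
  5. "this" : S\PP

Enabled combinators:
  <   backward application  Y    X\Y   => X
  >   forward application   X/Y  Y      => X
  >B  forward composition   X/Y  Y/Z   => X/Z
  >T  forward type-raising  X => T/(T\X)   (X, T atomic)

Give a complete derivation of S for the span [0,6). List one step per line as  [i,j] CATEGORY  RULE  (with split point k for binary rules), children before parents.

[0,6] S   >
  [0,5] S/(S\PP)   >
    [0,1] "read" : (S/(S\PP))/NP
    [1,5] NP   <
      [1,4] NP\N   <
        [1,3] PP/N   <
          [1,2] "the" : N
          [2,3] "which" : (PP/N)\N
        [3,4] "slowly" : (NP\N)\(PP/N)
      [4,5] "park" : NP\(NP\N)
  [5,6] "this" : S\PP

[0,1] (S/(S\PP))/NP  lex  "read"
[1,2] N  lex  "the"
[2,3] (PP/N)\N  lex  "which"
[1,3] PP/N  <  k=2
[3,4] (NP\N)\(PP/N)  lex  "slowly"
[1,4] NP\N  <  k=3
[4,5] NP\(NP\N)  lex  "park"
[1,5] NP  <  k=4
[0,5] S/(S\PP)  >  k=1
[5,6] S\PP  lex  "this"
[0,6] S  >  k=5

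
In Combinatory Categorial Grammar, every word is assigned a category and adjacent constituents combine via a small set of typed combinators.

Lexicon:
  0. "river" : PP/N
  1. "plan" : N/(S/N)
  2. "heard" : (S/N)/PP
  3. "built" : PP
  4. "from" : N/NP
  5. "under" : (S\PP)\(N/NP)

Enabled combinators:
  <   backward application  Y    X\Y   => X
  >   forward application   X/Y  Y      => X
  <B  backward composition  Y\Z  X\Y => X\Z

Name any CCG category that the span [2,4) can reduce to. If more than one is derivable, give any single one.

S/N

[0,6] S   <
  [0,4] PP   >
    [0,1] "river" : PP/N
    [1,4] N   >
      [1,2] "plan" : N/(S/N)
      [2,4] S/N   >
        [2,3] "heard" : (S/N)/PP
        [3,4] "built" : PP
  [4,6] S\PP   <
    [4,5] "from" : N/NP
    [5,6] "under" : (S\PP)\(N/NP)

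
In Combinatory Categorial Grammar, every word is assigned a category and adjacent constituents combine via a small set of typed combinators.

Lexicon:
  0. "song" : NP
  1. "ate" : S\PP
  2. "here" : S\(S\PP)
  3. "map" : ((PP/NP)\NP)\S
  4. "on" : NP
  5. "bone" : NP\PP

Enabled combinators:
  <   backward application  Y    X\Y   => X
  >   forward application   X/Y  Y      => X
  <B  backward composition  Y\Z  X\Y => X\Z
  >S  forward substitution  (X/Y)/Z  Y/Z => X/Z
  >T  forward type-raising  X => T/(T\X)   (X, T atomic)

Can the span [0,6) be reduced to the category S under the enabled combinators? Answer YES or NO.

NO

NP S\PP S\(S\PP) ((PP/NP)\NP)\S NP NP\PP
CKY chart[0,6] = {N/(N\NP), NP, NP/(NP\NP), PP/(PP\NP), S/(S\NP)}; S ∉ chart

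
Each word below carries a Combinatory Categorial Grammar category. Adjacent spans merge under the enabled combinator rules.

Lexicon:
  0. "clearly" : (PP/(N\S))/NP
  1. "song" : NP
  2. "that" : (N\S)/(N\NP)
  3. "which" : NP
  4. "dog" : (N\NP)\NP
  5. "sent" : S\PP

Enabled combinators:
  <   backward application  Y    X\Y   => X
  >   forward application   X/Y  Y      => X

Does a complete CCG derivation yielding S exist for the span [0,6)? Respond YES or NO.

[0,6] S   <
  [0,5] PP   >
    [0,2] PP/(N\S)   >
      [0,1] "clearly" : (PP/(N\S))/NP
      [1,2] "song" : NP
    [2,5] N\S   >
      [2,3] "that" : (N\S)/(N\NP)
      [3,5] N\NP   <
        [3,4] "which" : NP
        [4,5] "dog" : (N\NP)\NP
  [5,6] "sent" : S\PP

YES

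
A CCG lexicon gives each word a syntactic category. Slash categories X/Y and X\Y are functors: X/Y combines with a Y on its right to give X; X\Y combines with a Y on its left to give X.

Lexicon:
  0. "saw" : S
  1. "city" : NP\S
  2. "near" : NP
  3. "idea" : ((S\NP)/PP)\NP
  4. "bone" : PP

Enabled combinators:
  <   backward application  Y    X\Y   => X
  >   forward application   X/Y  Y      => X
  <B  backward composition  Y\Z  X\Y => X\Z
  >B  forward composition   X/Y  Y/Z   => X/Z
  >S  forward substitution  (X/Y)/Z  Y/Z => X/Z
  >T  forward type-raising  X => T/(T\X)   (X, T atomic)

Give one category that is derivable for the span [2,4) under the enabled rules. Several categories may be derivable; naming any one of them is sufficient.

[0,5] S   <
  [0,2] NP   <
    [0,1] "saw" : S
    [1,2] "city" : NP\S
  [2,5] S\NP   >
    [2,4] (S\NP)/PP   <
      [2,3] "near" : NP
      [3,4] "idea" : ((S\NP)/PP)\NP
    [4,5] "bone" : PP

(S\NP)/PP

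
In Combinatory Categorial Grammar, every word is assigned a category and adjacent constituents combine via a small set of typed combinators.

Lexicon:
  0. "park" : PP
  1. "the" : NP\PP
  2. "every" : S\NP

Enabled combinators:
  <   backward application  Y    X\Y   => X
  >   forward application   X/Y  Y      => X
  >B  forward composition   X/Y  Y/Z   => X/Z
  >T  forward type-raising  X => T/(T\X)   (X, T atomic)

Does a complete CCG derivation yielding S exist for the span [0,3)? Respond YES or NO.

[0,3] S   <
  [0,2] NP   >
    [0,1] NP/(NP\PP)   >T
      [0,1] "park" : PP
    [1,2] "the" : NP\PP
  [2,3] "every" : S\NP

YES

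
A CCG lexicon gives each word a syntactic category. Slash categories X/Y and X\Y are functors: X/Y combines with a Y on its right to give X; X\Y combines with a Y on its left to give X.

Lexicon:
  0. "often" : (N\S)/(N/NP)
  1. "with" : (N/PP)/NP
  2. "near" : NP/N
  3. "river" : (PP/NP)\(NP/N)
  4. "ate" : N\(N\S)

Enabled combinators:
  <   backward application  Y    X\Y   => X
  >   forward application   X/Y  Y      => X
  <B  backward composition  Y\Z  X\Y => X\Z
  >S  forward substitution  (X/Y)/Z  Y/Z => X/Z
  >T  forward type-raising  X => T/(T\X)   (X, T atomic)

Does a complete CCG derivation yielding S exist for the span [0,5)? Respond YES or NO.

NO

(N\S)/(N/NP) (N/PP)/NP NP/N (PP/NP)\(NP/N) N\(N\S)
CKY chart[0,5] = {N, N/(N\N), NP/(NP\N), PP/(PP\N), S/(S\N)}; S ∉ chart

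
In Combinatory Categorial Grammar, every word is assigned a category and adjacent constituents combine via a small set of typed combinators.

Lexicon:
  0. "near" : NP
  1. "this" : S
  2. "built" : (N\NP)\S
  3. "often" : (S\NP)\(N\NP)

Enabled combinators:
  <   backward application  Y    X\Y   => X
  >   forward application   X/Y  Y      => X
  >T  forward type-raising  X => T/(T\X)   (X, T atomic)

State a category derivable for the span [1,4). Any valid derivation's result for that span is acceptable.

[0,4] S   <
  [0,1] "near" : NP
  [1,4] S\NP   <
    [1,3] N\NP   <
      [1,2] "this" : S
      [2,3] "built" : (N\NP)\S
    [3,4] "often" : (S\NP)\(N\NP)

S\NP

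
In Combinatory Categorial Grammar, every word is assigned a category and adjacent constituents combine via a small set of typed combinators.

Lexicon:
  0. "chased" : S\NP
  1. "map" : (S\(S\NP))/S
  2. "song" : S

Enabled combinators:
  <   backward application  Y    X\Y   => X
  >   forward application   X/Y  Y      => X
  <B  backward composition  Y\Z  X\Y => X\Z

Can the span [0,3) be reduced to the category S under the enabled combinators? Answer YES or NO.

[0,3] S   <
  [0,1] "chased" : S\NP
  [1,3] S\(S\NP)   >
    [1,2] "map" : (S\(S\NP))/S
    [2,3] "song" : S

YES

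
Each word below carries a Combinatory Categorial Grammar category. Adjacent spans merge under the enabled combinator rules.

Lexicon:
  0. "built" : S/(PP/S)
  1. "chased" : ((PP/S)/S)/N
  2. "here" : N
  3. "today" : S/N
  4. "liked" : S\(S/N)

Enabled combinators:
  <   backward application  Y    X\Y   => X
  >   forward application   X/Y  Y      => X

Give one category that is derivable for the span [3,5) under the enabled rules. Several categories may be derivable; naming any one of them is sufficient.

S

[0,5] S   >
  [0,1] "built" : S/(PP/S)
  [1,5] PP/S   >
    [1,3] (PP/S)/S   >
      [1,2] "chased" : ((PP/S)/S)/N
      [2,3] "here" : N
    [3,5] S   <
      [3,4] "today" : S/N
      [4,5] "liked" : S\(S/N)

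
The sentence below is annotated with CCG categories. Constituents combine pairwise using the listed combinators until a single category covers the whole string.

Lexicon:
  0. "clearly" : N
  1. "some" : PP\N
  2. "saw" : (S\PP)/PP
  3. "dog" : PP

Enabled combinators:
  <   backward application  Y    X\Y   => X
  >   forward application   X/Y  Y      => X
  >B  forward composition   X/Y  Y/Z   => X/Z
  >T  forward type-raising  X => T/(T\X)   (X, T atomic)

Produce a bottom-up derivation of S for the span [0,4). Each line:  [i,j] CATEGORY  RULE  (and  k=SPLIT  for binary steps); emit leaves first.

[0,1] N  lex  "clearly"
[1,2] PP\N  lex  "some"
[0,2] PP  <  k=1
[2,3] (S\PP)/PP  lex  "saw"
[3,4] PP  lex  "dog"
[2,4] S\PP  >  k=3
[0,4] S  <  k=2

[0,4] S   <
  [0,2] PP   <
    [0,1] "clearly" : N
    [1,2] "some" : PP\N
  [2,4] S\PP   >
    [2,3] "saw" : (S\PP)/PP
    [3,4] "dog" : PP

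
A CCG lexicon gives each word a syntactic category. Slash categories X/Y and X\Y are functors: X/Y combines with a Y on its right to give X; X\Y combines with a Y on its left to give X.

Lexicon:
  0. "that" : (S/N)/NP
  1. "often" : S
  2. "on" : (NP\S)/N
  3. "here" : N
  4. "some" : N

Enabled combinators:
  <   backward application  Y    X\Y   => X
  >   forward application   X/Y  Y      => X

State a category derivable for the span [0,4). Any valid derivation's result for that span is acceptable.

[0,5] S   >
  [0,4] S/N   >
    [0,1] "that" : (S/N)/NP
    [1,4] NP   <
      [1,2] "often" : S
      [2,4] NP\S   >
        [2,3] "on" : (NP\S)/N
        [3,4] "here" : N
  [4,5] "some" : N

S/N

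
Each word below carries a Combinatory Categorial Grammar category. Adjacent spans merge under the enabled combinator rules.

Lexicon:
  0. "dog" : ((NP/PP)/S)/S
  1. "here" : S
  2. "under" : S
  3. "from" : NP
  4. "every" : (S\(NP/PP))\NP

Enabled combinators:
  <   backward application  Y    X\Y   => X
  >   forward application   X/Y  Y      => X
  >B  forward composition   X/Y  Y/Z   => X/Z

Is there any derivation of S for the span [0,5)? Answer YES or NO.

[0,5] S   <
  [0,3] NP/PP   >
    [0,2] (NP/PP)/S   >
      [0,1] "dog" : ((NP/PP)/S)/S
      [1,2] "here" : S
    [2,3] "under" : S
  [3,5] S\(NP/PP)   <
    [3,4] "from" : NP
    [4,5] "every" : (S\(NP/PP))\NP

YES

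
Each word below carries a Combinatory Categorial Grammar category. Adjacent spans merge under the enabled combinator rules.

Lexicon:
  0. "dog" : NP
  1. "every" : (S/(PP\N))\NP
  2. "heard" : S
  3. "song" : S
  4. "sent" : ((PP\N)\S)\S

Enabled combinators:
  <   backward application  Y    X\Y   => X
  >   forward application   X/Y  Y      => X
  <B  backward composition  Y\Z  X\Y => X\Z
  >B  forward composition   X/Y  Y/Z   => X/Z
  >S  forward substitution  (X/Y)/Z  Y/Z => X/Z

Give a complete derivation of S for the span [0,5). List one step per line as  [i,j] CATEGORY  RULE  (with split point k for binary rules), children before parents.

[0,1] NP  lex  "dog"
[1,2] (S/(PP\N))\NP  lex  "every"
[0,2] S/(PP\N)  <  k=1
[2,3] S  lex  "heard"
[3,4] S  lex  "song"
[4,5] ((PP\N)\S)\S  lex  "sent"
[3,5] (PP\N)\S  <  k=4
[2,5] PP\N  <  k=3
[0,5] S  >  k=2

[0,5] S   >
  [0,2] S/(PP\N)   <
    [0,1] "dog" : NP
    [1,2] "every" : (S/(PP\N))\NP
  [2,5] PP\N   <
    [2,3] "heard" : S
    [3,5] (PP\N)\S   <
      [3,4] "song" : S
      [4,5] "sent" : ((PP\N)\S)\S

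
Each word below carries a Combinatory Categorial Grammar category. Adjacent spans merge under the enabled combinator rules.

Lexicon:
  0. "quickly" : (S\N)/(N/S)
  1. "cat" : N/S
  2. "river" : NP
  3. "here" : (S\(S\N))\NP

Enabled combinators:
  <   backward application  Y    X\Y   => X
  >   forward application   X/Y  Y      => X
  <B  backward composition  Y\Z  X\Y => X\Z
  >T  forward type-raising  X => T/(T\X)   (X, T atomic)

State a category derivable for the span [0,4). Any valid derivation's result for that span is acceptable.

S

[0,4] S   <
  [0,2] S\N   >
    [0,1] "quickly" : (S\N)/(N/S)
    [1,2] "cat" : N/S
  [2,4] S\(S\N)   <
    [2,3] "river" : NP
    [3,4] "here" : (S\(S\N))\NP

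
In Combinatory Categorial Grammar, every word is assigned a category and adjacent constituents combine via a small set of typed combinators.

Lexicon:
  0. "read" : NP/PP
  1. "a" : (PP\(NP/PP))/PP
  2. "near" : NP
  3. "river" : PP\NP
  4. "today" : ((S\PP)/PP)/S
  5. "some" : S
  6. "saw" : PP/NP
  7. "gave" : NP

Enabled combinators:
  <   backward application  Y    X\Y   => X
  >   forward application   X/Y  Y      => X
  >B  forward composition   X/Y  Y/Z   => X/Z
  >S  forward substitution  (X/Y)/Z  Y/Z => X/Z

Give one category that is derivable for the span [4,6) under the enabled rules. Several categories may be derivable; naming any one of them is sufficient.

(S\PP)/PP

[0,8] S   <
  [0,4] PP   <
    [0,1] "read" : NP/PP
    [1,4] PP\(NP/PP)   >
      [1,2] "a" : (PP\(NP/PP))/PP
      [2,4] PP   <
        [2,3] "near" : NP
        [3,4] "river" : PP\NP
  [4,8] S\PP   >
    [4,6] (S\PP)/PP   >
      [4,5] "today" : ((S\PP)/PP)/S
      [5,6] "some" : S
    [6,8] PP   >
      [6,7] "saw" : PP/NP
      [7,8] "gave" : NP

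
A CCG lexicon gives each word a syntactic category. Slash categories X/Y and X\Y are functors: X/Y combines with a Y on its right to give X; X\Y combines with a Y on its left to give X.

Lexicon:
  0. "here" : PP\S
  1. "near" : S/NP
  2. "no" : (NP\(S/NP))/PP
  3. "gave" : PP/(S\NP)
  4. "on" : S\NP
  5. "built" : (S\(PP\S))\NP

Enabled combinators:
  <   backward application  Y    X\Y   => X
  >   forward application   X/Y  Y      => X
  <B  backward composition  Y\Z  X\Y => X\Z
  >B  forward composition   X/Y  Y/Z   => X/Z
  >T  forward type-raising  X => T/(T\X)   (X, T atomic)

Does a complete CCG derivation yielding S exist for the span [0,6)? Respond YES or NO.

YES

[0,6] S   <
  [0,1] "here" : PP\S
  [1,6] S\(PP\S)   <
    [1,5] NP   <
      [1,2] "near" : S/NP
      [2,5] NP\(S/NP)   >
        [2,3] "no" : (NP\(S/NP))/PP
        [3,5] PP   >
          [3,4] "gave" : PP/(S\NP)
          [4,5] "on" : S\NP
    [5,6] "built" : (S\(PP\S))\NP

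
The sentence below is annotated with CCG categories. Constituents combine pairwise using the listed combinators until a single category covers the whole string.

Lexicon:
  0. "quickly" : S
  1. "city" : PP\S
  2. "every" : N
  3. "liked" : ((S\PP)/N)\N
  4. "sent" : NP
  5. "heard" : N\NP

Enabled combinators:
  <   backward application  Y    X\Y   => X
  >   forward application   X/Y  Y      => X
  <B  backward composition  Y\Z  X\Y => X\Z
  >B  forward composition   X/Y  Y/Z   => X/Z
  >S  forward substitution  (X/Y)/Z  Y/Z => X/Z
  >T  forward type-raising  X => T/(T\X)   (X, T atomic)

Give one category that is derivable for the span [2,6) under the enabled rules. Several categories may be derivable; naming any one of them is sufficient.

S\PP

[0,6] S   <
  [0,2] PP   <
    [0,1] "quickly" : S
    [1,2] "city" : PP\S
  [2,6] S\PP   >
    [2,4] (S\PP)/N   <
      [2,3] "every" : N
      [3,4] "liked" : ((S\PP)/N)\N
    [4,6] N   >
      [4,5] N/(N\NP)   >T
        [4,5] "sent" : NP
      [5,6] "heard" : N\NP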